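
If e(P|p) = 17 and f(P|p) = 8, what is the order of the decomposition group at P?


|D_P| = e * f
= 17 * 8
= 136

136


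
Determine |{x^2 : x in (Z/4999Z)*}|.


For prime p, the number of non-zero quadratic residues is (p-1)/2.
= (4999-1)/2
= 2499

2499


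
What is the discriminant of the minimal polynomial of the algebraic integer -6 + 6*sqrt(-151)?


The element -6 + 6*sqrt(-151) has minimal polynomial:
x^2 + 12*x + 5472
Discriminant = (12)^2 - 4*(5472)
= 144 - 21888
= -21744

-21744


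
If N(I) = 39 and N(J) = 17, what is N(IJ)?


N(IJ) = N(I) * N(J)
= 39 * 17
= 663

663


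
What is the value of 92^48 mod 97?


p = 97 is prime and the exponent is (p-1)/2 = 48, so by Euler's criterion 92^48 = (92/97) = +1 or -1 mod 97.
Compute by square-and-multiply:
  48 = 32 + 16 (binary 110000)
  Repeated squaring mod 97: 92^1 = 92, 92^2 = 25, 92^4 = 43, 92^8 = 6, 92^16 = 36, 92^32 = 35
  92^48 = 92^32 * 92^16 = 35 * 36 mod 97
    35 * 36 = 1260 = 96 mod 97
  92^48 = 96 mod 97
Result 96 = p - 1 = -1 mod 97: 92 is a quadratic non-residue mod 97. As a residue in [0, p-1] the value is 96.
92^48 mod 97 = 96

96


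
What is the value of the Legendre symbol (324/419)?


p = 419 is prime, so compute (324/419) with the reciprocity algorithm (Jacobi-symbol steps: pull out 2s via (2/n), flip via reciprocity, reduce):
  pull out 2: (2/419) = -1  (since 419 mod 8 = 3)
  pull out 2: (2/419) = -1  (since 419 mod 8 = 3)
  reciprocity: (81/419) -> +(419/81)
  reduce: (14/81)
  pull out 2: (2/81) = +1  (since 81 mod 8 = 1)
  reciprocity: (7/81) -> +(81/7)
  reduce: (4/7)
  pull out 2: (2/7) = +1  (since 7 mod 8 = 7)
  pull out 2: (2/7) = +1  (since 7 mod 8 = 7)
  (1/7) = 1
Product of signs = 1
(324/419) = 1

1


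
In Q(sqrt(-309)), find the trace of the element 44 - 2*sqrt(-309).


Tr(a + b*sqrt(d)) = (a + b*sqrt(d)) + (a - b*sqrt(d)) = 2a
= 2 * (44)
= 88

88


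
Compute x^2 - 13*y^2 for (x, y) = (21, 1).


x^2 - d*y^2
= 21^2 - 13*1^2
= 441 - 13
= 428

428


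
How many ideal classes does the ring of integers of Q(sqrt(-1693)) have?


K = Q(sqrt(-1693)). d mod 4 = 3, so D = disc(K) = 4d = -6772
h(K) equals the number of primitive reduced positive-definite forms (a, b, c) = a*x^2 + b*x*y + c*y^2 with b^2 - 4ac = D,
where reduced means |b| <= a <= c, with b >= 0 whenever |b| = a or a = c, and primitive means gcd(a, b, c) = 1.
Reduced forces 3a^2 <= |D| = 6772, so 1 <= a <= 47; b must have the parity of D, and c = (b^2 - D)/(4a) must be an integer >= a.
Enumerate a = 1..47, b in [-a, a]:
  a=1: (1, 0, 1693)  [1]
  a=2: (2, 2, 847)  [1]
  a=3..6: none
  a=7: (7, -2, 242), (7, 2, 242)  [2]
  a=8..10: none
  a=11: (11, -2, 154), (11, 2, 154)  [2]
  a=12: none
  a=13: (13, -12, 133), (13, 12, 133)  [2]
  a=14: (14, -2, 121), (14, 2, 121)  [2]
  a=15..18: none
  a=19: (19, -12, 91), (19, 12, 91)  [2]
  a=20..21: none
  a=22: (22, -2, 77), (22, 2, 77)  [2]
  a=23: (23, -6, 74), (23, 6, 74)  [2]
  a=24..25: none
  a=26: (26, -14, 67), (26, 14, 67)  [2]
  a=27..36: none
  a=37: (37, -6, 46), (37, 6, 46)  [2]
  a=38: (38, -26, 49), (38, 26, 49)  [2]
  a=39..47: none
Total reduced forms: 1 + 1 + 2 + 2 + 2 + 2 + 2 + 2 + 2 + 2 + 2 + 2 = 22
h = 22

22


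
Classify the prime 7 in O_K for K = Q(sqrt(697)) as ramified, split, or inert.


K = Q(sqrt(697)). Since d mod 4 = 1, disc(K) = 697.
Check p | disc: 697 mod 7 = 4.
p does not divide disc. Compute Legendre symbol (d/p):
4^((7-1)/2) mod 7 = 1
(d/p) = 1, so p splits: (p) = P*P' with e=1, f=1, g=2.
Therefore p is split.

split


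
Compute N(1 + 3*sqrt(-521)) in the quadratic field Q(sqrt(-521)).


N(a + b*sqrt(d)) = a^2 - d*b^2
= (1)^2 - (-521)*(3)^2
= 1 + 4689
= 4690

4690


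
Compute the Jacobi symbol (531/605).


Compute (531/605) via quadratic reciprocity:
  reciprocity: (531/605) -> +(605/531)
  reduce: (74/531)
  pull out 2: (2/531) = -1  (since 531 mod 8 = 3)
  reciprocity: (37/531) -> +(531/37)
  reduce: (13/37)
  reciprocity: (13/37) -> +(37/13)
  reduce: (11/13)
  reciprocity: (11/13) -> +(13/11)
  reduce: (2/11)
  pull out 2: (2/11) = -1  (since 11 mod 8 = 3)
  (1/11) = 1
Product of signs = 1

1


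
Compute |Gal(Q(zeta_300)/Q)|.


|Gal(Q(zeta_300)/Q)| = phi(300)
= 80

80


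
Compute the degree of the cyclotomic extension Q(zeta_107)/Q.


The degree equals Euler's totient phi(107).
107 = 107
phi(107) = 106

106


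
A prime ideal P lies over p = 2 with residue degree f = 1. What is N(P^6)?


N(P^a) = p^(a*f)
= 2^(6*1)
= 2^6
= 64

64


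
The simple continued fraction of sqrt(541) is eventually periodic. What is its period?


Run the CF algorithm for sqrt(541).
a_0 = floor(sqrt(541)) = 23; set m_0=0, q_0=1.
Recurrence: m' = q*a - m,  q' = (d - m'^2)/q,  a' = floor((a_0 + m')/q').
  step 1: m=23, q=12, a=3
  step 2: m=13, q=31, a=1
  step 3: m=18, q=7, a=5
  step 4: m=17, q=36, a=1
  step 5: m=19, q=5, a=8
  step 6: m=21, q=20, a=2
  step 7: m=19, q=9, a=4
  step 8: m=17, q=28, a=1
  step 9: m=11, q=15, a=2
  step 10: m=19, q=12, a=3
  step 11: m=17, q=21, a=1
  step 12: m=4, q=25, a=1
  step 13: m=21, q=4, a=11
  step 14: m=23, q=3, a=15
  step 15: m=22, q=19, a=2
  step 16: m=16, q=15, a=2
  step 17: m=14, q=23, a=1
  step 18: m=9, q=20, a=1
  step 19: m=11, q=21, a=1
  step 20: m=10, q=21, a=1
  step 21: m=11, q=20, a=1
  step 22: m=9, q=23, a=1
  step 23: m=14, q=15, a=2
  step 24: m=16, q=19, a=2
  step 25: m=22, q=3, a=15
  step 26: m=23, q=4, a=11
  step 27: m=21, q=25, a=1
  step 28: m=4, q=21, a=1
  step 29: m=17, q=12, a=3
  step 30: m=19, q=15, a=2
  step 31: m=11, q=28, a=1
  step 32: m=17, q=9, a=4
  step 33: m=19, q=20, a=2
  step 34: m=21, q=5, a=8
  step 35: m=19, q=36, a=1
  step 36: m=17, q=7, a=5
  step 37: m=18, q=31, a=1
  step 38: m=13, q=12, a=3
  step 39: m=23, q=1, a=46
a_39 = 2*a_0 = 46, so the period closes here.
sqrt(541) = [23; 3, 1, 5, 1, 8, 2, 4, 1, 2, 3, 1, 1, 11, 15, 2, 2, 1, 1, 1, 1, 1, 1, 2, 2, 15, 11, 1, 1, 3, 2, 1, 4, 2, 8, 1, 5, 1, 3, 46]
Period length = 39

39


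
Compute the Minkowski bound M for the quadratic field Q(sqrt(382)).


d = 382, d mod 4 = 2, so disc(K) = 4d = 1528; |disc(K)| = 1528
Real quadratic field, so n = 2, s = r2 = 0, r1 = 2
M = (n!/n^n) * (4/pi)^s * sqrt(|disc(K)|) = (2!/2^2) * (4/pi)^0 * sqrt(1528)
= 0.5 * 1.000000 * 39.089641
= 19.5448

19.5448


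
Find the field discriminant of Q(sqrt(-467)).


For K = Q(sqrt(d)) with d squarefree: disc(K) = d if d = 1 mod 4, and disc(K) = 4d if d = 2 or 3 mod 4.
Here d = -467, and d mod 4 = 1.
d = 1 mod 4 (O_K = Z[(1+sqrt(d))/2]), so disc(K) = d = -467

-467


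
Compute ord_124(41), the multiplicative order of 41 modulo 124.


We want ord_124(41), the smallest k >= 1 with 41^k = 1 mod 124.
n = 124 = 2^2 * 31, phi(124) = 60; the order divides phi(n).
Divisors of 60: 1, 2, 3, 4, 5, 6, 10, 12, 15, 20, 30, 60
Repeated squaring mod 124: 41^1 = 41, 41^2 = 69, 41^4 = 49, 41^8 = 45, 41^16 = 41, 41^32 = 69
Test divisors in increasing order:
  k=1: 41^1 = 41 mod 124
  k=2: 41^2 = 69 mod 124
  k=3: 41^3 = 69 * 41 = 101 mod 124
  k=4: 41^4 = 49 mod 124
  k=5: 41^5 = 49 * 41 = 25 mod 124
  k=6: 41^6 = 49 * 69 = 33 mod 124
  k=10: 41^10 = 45 * 69 = 5 mod 124
  k=12: 41^12 = 45 * 49 = 97 mod 124
  k=15: 41^15 = 45 * 49 * 69 * 41 = 1 mod 124  <- first divisor giving 1
Order = 15

15


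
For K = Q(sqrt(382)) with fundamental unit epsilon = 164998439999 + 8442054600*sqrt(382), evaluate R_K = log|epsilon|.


epsilon = 164998439999 + 8442054600*sqrt(382)
= 3.3000e+11
R = ln(3.3000e+11)
= 26.5223

26.5223


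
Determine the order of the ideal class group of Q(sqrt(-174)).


K = Q(sqrt(-174)). d mod 4 = 2, so D = disc(K) = 4d = -696
h(K) equals the number of primitive reduced positive-definite forms (a, b, c) = a*x^2 + b*x*y + c*y^2 with b^2 - 4ac = D,
where reduced means |b| <= a <= c, with b >= 0 whenever |b| = a or a = c, and primitive means gcd(a, b, c) = 1.
Reduced forces 3a^2 <= |D| = 696, so 1 <= a <= 15; b must have the parity of D, and c = (b^2 - D)/(4a) must be an integer >= a.
Enumerate a = 1..15, b in [-a, a]:
  a=1: (1, 0, 174)  [1]
  a=2: (2, 0, 87)  [1]
  a=3: (3, 0, 58)  [1]
  a=4: none
  a=5: (5, -2, 35), (5, 2, 35)  [2]
  a=6: (6, 0, 29)  [1]
  a=7: (7, -2, 25), (7, 2, 25)  [2]
  a=8..9: none
  a=10: (10, -8, 19), (10, 8, 19)  [2]
  a=11..13: none
  a=14: (14, -12, 15), (14, 12, 15)  [2]
  a=15: none
Total reduced forms: 1 + 1 + 1 + 2 + 1 + 2 + 2 + 2 = 12
h = 12

12


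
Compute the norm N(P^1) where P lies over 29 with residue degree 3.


N(P^a) = p^(a*f)
= 29^(1*3)
= 29^3
= 24389

24389


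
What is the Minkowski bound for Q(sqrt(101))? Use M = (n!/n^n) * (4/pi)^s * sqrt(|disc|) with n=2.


d = 101, d mod 4 = 1, so disc(K) = d = 101; |disc(K)| = 101
Real quadratic field, so n = 2, s = r2 = 0, r1 = 2
M = (n!/n^n) * (4/pi)^s * sqrt(|disc(K)|) = (2!/2^2) * (4/pi)^0 * sqrt(101)
= 0.5 * 1.000000 * 10.049876
= 5.0249

5.0249


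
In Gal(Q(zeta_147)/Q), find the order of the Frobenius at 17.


The Frobenius at p in Gal(Q(zeta_n)/Q) = (Z/nZ)* is the class of p, so its order is ord_147(17), the smallest k >= 1 with 17^k = 1 mod 147.
n = 147 = 3 * 7^2, phi(147) = 84; the order divides phi(n).
Divisors of 84: 1, 2, 3, 4, 6, 7, 12, 14, 21, 28, 42, 84
Repeated squaring mod 147: 17^1 = 17, 17^2 = 142, 17^4 = 25, 17^8 = 37, 17^16 = 46, 17^32 = 58, 17^64 = 130
Test divisors in increasing order:
  k=1: 17^1 = 17 mod 147
  k=2: 17^2 = 142 mod 147
  k=3: 17^3 = 142 * 17 = 62 mod 147
  k=4: 17^4 = 25 mod 147
  k=6: 17^6 = 25 * 142 = 22 mod 147
  k=7: 17^7 = 25 * 142 * 17 = 80 mod 147
  k=12: 17^12 = 37 * 25 = 43 mod 147
  k=14: 17^14 = 37 * 25 * 142 = 79 mod 147
  k=21: 17^21 = 46 * 25 * 17 = 146 mod 147
  k=28: 17^28 = 46 * 37 * 25 = 67 mod 147
  k=42: 17^42 = 58 * 37 * 142 = 1 mod 147  <- first divisor giving 1
Order = 42

42


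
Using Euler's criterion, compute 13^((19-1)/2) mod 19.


p = 19 is prime and the exponent is (p-1)/2 = 9, so by Euler's criterion 13^9 = (13/19) = +1 or -1 mod 19.
Compute by square-and-multiply:
  9 = 8 + 1 (binary 1001)
  Repeated squaring mod 19: 13^1 = 13, 13^2 = 17, 13^4 = 4, 13^8 = 16
  13^9 = 13^8 * 13^1 = 16 * 13 mod 19
    16 * 13 = 208 = 18 mod 19
  13^9 = 18 mod 19
Result 18 = p - 1 = -1 mod 19: 13 is a quadratic non-residue mod 19. As a residue in [0, p-1] the value is 18.
13^9 mod 19 = 18

18


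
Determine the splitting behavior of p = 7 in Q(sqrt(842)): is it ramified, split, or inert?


K = Q(sqrt(842)). Since d mod 4 = 2, disc(K) = 3368.
Check p | disc: 3368 mod 7 = 1.
p does not divide disc. Compute Legendre symbol (d/p):
2^((7-1)/2) mod 7 = 1
(d/p) = 1, so p splits: (p) = P*P' with e=1, f=1, g=2.
Therefore p is split.

split


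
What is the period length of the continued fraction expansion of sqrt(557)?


Run the CF algorithm for sqrt(557).
a_0 = floor(sqrt(557)) = 23; set m_0=0, q_0=1.
Recurrence: m' = q*a - m,  q' = (d - m'^2)/q,  a' = floor((a_0 + m')/q').
  step 1: m=23, q=28, a=1
  step 2: m=5, q=19, a=1
  step 3: m=14, q=19, a=1
  step 4: m=5, q=28, a=1
  step 5: m=23, q=1, a=46
a_5 = 2*a_0 = 46, so the period closes here.
sqrt(557) = [23; 1, 1, 1, 1, 46]
Period length = 5

5


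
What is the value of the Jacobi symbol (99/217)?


Compute (99/217) via quadratic reciprocity:
  reciprocity: (99/217) -> +(217/99)
  reduce: (19/99)
  reciprocity: (19/99) -> -(99/19)
  reduce: (4/19)
  pull out 2: (2/19) = -1  (since 19 mod 8 = 3)
  pull out 2: (2/19) = -1  (since 19 mod 8 = 3)
  (1/19) = 1
Product of signs = -1

-1


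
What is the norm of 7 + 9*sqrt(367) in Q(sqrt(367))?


N(a + b*sqrt(d)) = a^2 - d*b^2
= (7)^2 - (367)*(9)^2
= 49 - 29727
= -29678

-29678


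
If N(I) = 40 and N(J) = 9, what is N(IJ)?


N(IJ) = N(I) * N(J)
= 40 * 9
= 360

360


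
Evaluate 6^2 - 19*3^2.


x^2 - d*y^2
= 6^2 - 19*3^2
= 36 - 171
= -135

-135


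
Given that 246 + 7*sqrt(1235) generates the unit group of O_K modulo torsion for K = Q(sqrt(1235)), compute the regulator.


epsilon = 246 + 7*sqrt(1235)
= 491.9980
R = ln(491.9980)
= 6.1985

6.1985


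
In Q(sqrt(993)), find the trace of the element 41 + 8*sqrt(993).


Tr(a + b*sqrt(d)) = (a + b*sqrt(d)) + (a - b*sqrt(d)) = 2a
= 2 * (41)
= 82

82


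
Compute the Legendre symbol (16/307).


p = 307 is prime, so compute (16/307) with the reciprocity algorithm (Jacobi-symbol steps: pull out 2s via (2/n), flip via reciprocity, reduce):
  pull out 2: (2/307) = -1  (since 307 mod 8 = 3)
  pull out 2: (2/307) = -1  (since 307 mod 8 = 3)
  pull out 2: (2/307) = -1  (since 307 mod 8 = 3)
  pull out 2: (2/307) = -1  (since 307 mod 8 = 3)
  (1/307) = 1
Product of signs = 1
(16/307) = 1

1


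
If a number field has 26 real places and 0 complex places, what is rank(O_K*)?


By Dirichlet's unit theorem:
rank = r1 + r2 - 1
= 26 + 0 - 1
= 25

25


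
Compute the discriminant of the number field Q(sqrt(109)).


For K = Q(sqrt(d)) with d squarefree: disc(K) = d if d = 1 mod 4, and disc(K) = 4d if d = 2 or 3 mod 4.
Here d = 109, and d mod 4 = 1.
d = 1 mod 4 (O_K = Z[(1+sqrt(d))/2]), so disc(K) = d = 109

109


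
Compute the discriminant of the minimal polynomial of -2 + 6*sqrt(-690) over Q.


The element -2 + 6*sqrt(-690) has minimal polynomial:
x^2 + 4*x + 24844
Discriminant = (4)^2 - 4*(24844)
= 16 - 99376
= -99360

-99360


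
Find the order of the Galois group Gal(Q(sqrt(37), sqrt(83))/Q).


The 2 square roots of distinct primes are multiplicatively independent over Q,
so [K:Q] = 2^2 and Gal(K/Q) is isomorphic to (Z/2Z)^2.
|Gal| = 2^2 = 4

4


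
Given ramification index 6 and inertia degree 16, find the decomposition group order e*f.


|D_P| = e * f
= 6 * 16
= 96

96


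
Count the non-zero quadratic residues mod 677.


For prime p, the number of non-zero quadratic residues is (p-1)/2.
= (677-1)/2
= 338

338


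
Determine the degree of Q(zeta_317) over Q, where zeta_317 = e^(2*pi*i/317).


The degree equals Euler's totient phi(317).
317 = 317
phi(317) = 316

316


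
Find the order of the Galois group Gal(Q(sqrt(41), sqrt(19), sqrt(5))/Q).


The 3 square roots of distinct primes are multiplicatively independent over Q,
so [K:Q] = 2^3 and Gal(K/Q) is isomorphic to (Z/2Z)^3.
|Gal| = 2^3 = 8

8


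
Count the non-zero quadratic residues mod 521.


For prime p, the number of non-zero quadratic residues is (p-1)/2.
= (521-1)/2
= 260

260


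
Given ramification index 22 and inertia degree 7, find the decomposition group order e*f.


|D_P| = e * f
= 22 * 7
= 154

154


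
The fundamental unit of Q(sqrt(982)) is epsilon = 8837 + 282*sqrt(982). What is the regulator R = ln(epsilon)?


epsilon = 8837 + 282*sqrt(982)
= 17673.9999
R = ln(17673.9999)
= 9.7798

9.7798


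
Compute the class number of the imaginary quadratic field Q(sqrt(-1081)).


K = Q(sqrt(-1081)). d mod 4 = 3, so D = disc(K) = 4d = -4324
h(K) equals the number of primitive reduced positive-definite forms (a, b, c) = a*x^2 + b*x*y + c*y^2 with b^2 - 4ac = D,
where reduced means |b| <= a <= c, with b >= 0 whenever |b| = a or a = c, and primitive means gcd(a, b, c) = 1.
Reduced forces 3a^2 <= |D| = 4324, so 1 <= a <= 37; b must have the parity of D, and c = (b^2 - D)/(4a) must be an integer >= a.
Enumerate a = 1..37, b in [-a, a]:
  a=1: (1, 0, 1081)  [1]
  a=2: (2, 2, 541)  [1]
  a=3..4: none
  a=5: (5, -4, 217), (5, 4, 217)  [2]
  a=6: none
  a=7: (7, -4, 155), (7, 4, 155)  [2]
  a=8..9: none
  a=10: (10, -6, 109), (10, 6, 109)  [2]
  a=11..13: none
  a=14: (14, -10, 79), (14, 10, 79)  [2]
  a=15..22: none
  a=23: (23, 0, 47)  [1]
  a=24: none
  a=25: (25, -24, 49), (25, 24, 49)  [2]
  a=26..30: none
  a=31: (31, -4, 35), (31, 4, 35)  [2]
  a=32..34: none
  a=35: (35, 24, 35)  [1]
  a=36..37: none
Total reduced forms: 1 + 1 + 2 + 2 + 2 + 2 + 1 + 2 + 2 + 1 = 16
h = 16

16


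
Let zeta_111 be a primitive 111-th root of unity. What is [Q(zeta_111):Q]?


The degree equals Euler's totient phi(111).
111 = 3 * 37
phi(111) = 72

72


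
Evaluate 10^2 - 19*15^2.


x^2 - d*y^2
= 10^2 - 19*15^2
= 100 - 4275
= -4175

-4175


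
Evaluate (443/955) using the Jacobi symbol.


Compute (443/955) via quadratic reciprocity:
  reciprocity: (443/955) -> -(955/443)
  reduce: (69/443)
  reciprocity: (69/443) -> +(443/69)
  reduce: (29/69)
  reciprocity: (29/69) -> +(69/29)
  reduce: (11/29)
  reciprocity: (11/29) -> +(29/11)
  reduce: (7/11)
  reciprocity: (7/11) -> -(11/7)
  reduce: (4/7)
  pull out 2: (2/7) = +1  (since 7 mod 8 = 7)
  pull out 2: (2/7) = +1  (since 7 mod 8 = 7)
  (1/7) = 1
Product of signs = 1

1


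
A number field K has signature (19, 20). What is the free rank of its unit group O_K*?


By Dirichlet's unit theorem:
rank = r1 + r2 - 1
= 19 + 20 - 1
= 38

38


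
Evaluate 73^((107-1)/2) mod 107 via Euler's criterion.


p = 107 is prime and the exponent is (p-1)/2 = 53, so by Euler's criterion 73^53 = (73/107) = +1 or -1 mod 107.
Compute by square-and-multiply:
  53 = 32 + 16 + 4 + 1 (binary 110101)
  Repeated squaring mod 107: 73^1 = 73, 73^2 = 86, 73^4 = 13, 73^8 = 62, 73^16 = 99, 73^32 = 64
  73^53 = 73^32 * 73^16 * 73^4 * 73^1 = 64 * 99 * 13 * 73 mod 107
    64 * 99 = 6336 = 23 mod 107
    23 * 13 = 299 = 85 mod 107
    85 * 73 = 6205 = 106 mod 107
  73^53 = 106 mod 107
Result 106 = p - 1 = -1 mod 107: 73 is a quadratic non-residue mod 107. As a residue in [0, p-1] the value is 106.
73^53 mod 107 = 106

106


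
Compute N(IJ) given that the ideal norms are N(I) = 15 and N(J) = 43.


N(IJ) = N(I) * N(J)
= 15 * 43
= 645

645


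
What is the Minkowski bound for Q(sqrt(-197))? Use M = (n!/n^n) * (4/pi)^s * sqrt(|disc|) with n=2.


d = -197, d mod 4 = 3, so disc(K) = 4d = -788; |disc(K)| = 788
Imaginary quadratic field, so n = 2, s = r2 = 1, r1 = 0
M = (n!/n^n) * (4/pi)^s * sqrt(|disc(K)|) = (2!/2^2) * (4/pi)^1 * sqrt(788)
= 0.5 * 1.273240 * 28.071338
= 17.8708

17.8708


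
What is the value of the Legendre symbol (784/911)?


p = 911 is prime, so compute (784/911) with the reciprocity algorithm (Jacobi-symbol steps: pull out 2s via (2/n), flip via reciprocity, reduce):
  pull out 2: (2/911) = +1  (since 911 mod 8 = 7)
  pull out 2: (2/911) = +1  (since 911 mod 8 = 7)
  pull out 2: (2/911) = +1  (since 911 mod 8 = 7)
  pull out 2: (2/911) = +1  (since 911 mod 8 = 7)
  reciprocity: (49/911) -> +(911/49)
  reduce: (29/49)
  reciprocity: (29/49) -> +(49/29)
  reduce: (20/29)
  pull out 2: (2/29) = -1  (since 29 mod 8 = 5)
  pull out 2: (2/29) = -1  (since 29 mod 8 = 5)
  reciprocity: (5/29) -> +(29/5)
  reduce: (4/5)
  pull out 2: (2/5) = -1  (since 5 mod 8 = 5)
  pull out 2: (2/5) = -1  (since 5 mod 8 = 5)
  (1/5) = 1
Product of signs = 1
(784/911) = 1

1


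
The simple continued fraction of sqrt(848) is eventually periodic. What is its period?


Run the CF algorithm for sqrt(848).
a_0 = floor(sqrt(848)) = 29; set m_0=0, q_0=1.
Recurrence: m' = q*a - m,  q' = (d - m'^2)/q,  a' = floor((a_0 + m')/q').
  step 1: m=29, q=7, a=8
  step 2: m=27, q=17, a=3
  step 3: m=24, q=16, a=3
  step 4: m=24, q=17, a=3
  step 5: m=27, q=7, a=8
  step 6: m=29, q=1, a=58
a_6 = 2*a_0 = 58, so the period closes here.
sqrt(848) = [29; 8, 3, 3, 3, 8, 58]
Period length = 6

6


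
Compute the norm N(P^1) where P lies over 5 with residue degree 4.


N(P^a) = p^(a*f)
= 5^(1*4)
= 5^4
= 625

625


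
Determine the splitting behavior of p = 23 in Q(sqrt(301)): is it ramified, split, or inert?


K = Q(sqrt(301)). Since d mod 4 = 1, disc(K) = 301.
Check p | disc: 301 mod 23 = 2.
p does not divide disc. Compute Legendre symbol (d/p):
2^((23-1)/2) mod 23 = 1
(d/p) = 1, so p splits: (p) = P*P' with e=1, f=1, g=2.
Therefore p is split.

split


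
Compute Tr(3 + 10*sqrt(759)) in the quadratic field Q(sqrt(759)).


Tr(a + b*sqrt(d)) = (a + b*sqrt(d)) + (a - b*sqrt(d)) = 2a
= 2 * (3)
= 6

6


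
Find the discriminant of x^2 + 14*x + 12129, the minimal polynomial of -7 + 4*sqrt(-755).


The element -7 + 4*sqrt(-755) has minimal polynomial:
x^2 + 14*x + 12129
Discriminant = (14)^2 - 4*(12129)
= 196 - 48516
= -48320

-48320


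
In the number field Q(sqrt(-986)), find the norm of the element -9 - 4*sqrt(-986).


N(a + b*sqrt(d)) = a^2 - d*b^2
= (-9)^2 - (-986)*(-4)^2
= 81 + 15776
= 15857

15857


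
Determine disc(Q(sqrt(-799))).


For K = Q(sqrt(d)) with d squarefree: disc(K) = d if d = 1 mod 4, and disc(K) = 4d if d = 2 or 3 mod 4.
Here d = -799, and d mod 4 = 1.
d = 1 mod 4 (O_K = Z[(1+sqrt(d))/2]), so disc(K) = d = -799

-799


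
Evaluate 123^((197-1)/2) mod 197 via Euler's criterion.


p = 197 is prime and the exponent is (p-1)/2 = 98, so by Euler's criterion 123^98 = (123/197) = +1 or -1 mod 197.
Compute by square-and-multiply:
  98 = 64 + 32 + 2 (binary 1100010)
  Repeated squaring mod 197: 123^1 = 123, 123^2 = 157, 123^4 = 24, 123^8 = 182, 123^16 = 28, 123^32 = 193, 123^64 = 16
  123^98 = 123^64 * 123^32 * 123^2 = 16 * 193 * 157 mod 197
    16 * 193 = 3088 = 133 mod 197
    133 * 157 = 20881 = 196 mod 197
  123^98 = 196 mod 197
Result 196 = p - 1 = -1 mod 197: 123 is a quadratic non-residue mod 197. As a residue in [0, p-1] the value is 196.
123^98 mod 197 = 196

196


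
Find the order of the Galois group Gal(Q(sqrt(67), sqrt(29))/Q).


The 2 square roots of distinct primes are multiplicatively independent over Q,
so [K:Q] = 2^2 and Gal(K/Q) is isomorphic to (Z/2Z)^2.
|Gal| = 2^2 = 4

4


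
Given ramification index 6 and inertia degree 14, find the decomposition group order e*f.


|D_P| = e * f
= 6 * 14
= 84

84


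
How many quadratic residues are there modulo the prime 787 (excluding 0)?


For prime p, the number of non-zero quadratic residues is (p-1)/2.
= (787-1)/2
= 393

393


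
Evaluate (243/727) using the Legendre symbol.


p = 727 is prime, so compute (243/727) with the reciprocity algorithm (Jacobi-symbol steps: pull out 2s via (2/n), flip via reciprocity, reduce):
  reciprocity: (243/727) -> -(727/243)
  reduce: (241/243)
  reciprocity: (241/243) -> +(243/241)
  reduce: (2/241)
  pull out 2: (2/241) = +1  (since 241 mod 8 = 1)
  (1/241) = 1
Product of signs = -1
(243/727) = -1

-1


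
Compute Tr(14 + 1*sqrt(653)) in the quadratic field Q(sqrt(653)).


Tr(a + b*sqrt(d)) = (a + b*sqrt(d)) + (a - b*sqrt(d)) = 2a
= 2 * (14)
= 28

28


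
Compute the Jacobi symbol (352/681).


Compute (352/681) via quadratic reciprocity:
  pull out 2: (2/681) = +1  (since 681 mod 8 = 1)
  pull out 2: (2/681) = +1  (since 681 mod 8 = 1)
  pull out 2: (2/681) = +1  (since 681 mod 8 = 1)
  pull out 2: (2/681) = +1  (since 681 mod 8 = 1)
  pull out 2: (2/681) = +1  (since 681 mod 8 = 1)
  reciprocity: (11/681) -> +(681/11)
  reduce: (10/11)
  pull out 2: (2/11) = -1  (since 11 mod 8 = 3)
  reciprocity: (5/11) -> +(11/5)
  reduce: (1/5)
  (1/5) = 1
Product of signs = -1

-1


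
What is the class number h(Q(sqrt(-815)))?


K = Q(sqrt(-815)). d mod 4 = 1, so D = disc(K) = d = -815
h(K) equals the number of primitive reduced positive-definite forms (a, b, c) = a*x^2 + b*x*y + c*y^2 with b^2 - 4ac = D,
where reduced means |b| <= a <= c, with b >= 0 whenever |b| = a or a = c, and primitive means gcd(a, b, c) = 1.
Reduced forces 3a^2 <= |D| = 815, so 1 <= a <= 16; b must have the parity of D, and c = (b^2 - D)/(4a) must be an integer >= a.
Enumerate a = 1..16, b in [-a, a]:
  a=1: (1, 1, 204)  [1]
  a=2: (2, -1, 102), (2, 1, 102)  [2]
  a=3: (3, -1, 68), (3, 1, 68)  [2]
  a=4: (4, -1, 51), (4, 1, 51)  [2]
  a=5: (5, 5, 42)  [1]
  a=6: (6, -5, 35), (6, -1, 34), (6, 1, 34), (6, 5, 35)  [4]
  a=7: (7, -5, 30), (7, 5, 30)  [2]
  a=8: (8, -7, 27), (8, 7, 27)  [2]
  a=9: (9, -7, 24), (9, 7, 24)  [2]
  a=10: (10, -5, 21), (10, 5, 21)  [2]
  a=11: none
  a=12: (12, -7, 18), (12, -1, 17), (12, 1, 17), (12, 7, 18)  [4]
  a=13: (13, -11, 18), (13, 11, 18)  [2]
  a=14: (14, -9, 16), (14, -5, 15), (14, 5, 15), (14, 9, 16)  [4]
  a=15..16: none
Total reduced forms: 1 + 2 + 2 + 2 + 1 + 4 + 2 + 2 + 2 + 2 + 4 + 2 + 4 = 30
h = 30

30


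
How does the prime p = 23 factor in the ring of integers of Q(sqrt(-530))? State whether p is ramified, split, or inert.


K = Q(sqrt(-530)). Since d mod 4 = 2, disc(K) = -2120.
Check p | disc: -2120 mod 23 = 19.
p does not divide disc. Compute Legendre symbol (d/p):
22^((23-1)/2) mod 23 = -1
(d/p) = -1, so p is inert: (p) stays prime with e=1, f=2, g=1.
Therefore p is inert.

inert


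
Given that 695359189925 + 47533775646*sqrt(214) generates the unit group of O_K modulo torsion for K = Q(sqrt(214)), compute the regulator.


epsilon = 695359189925 + 47533775646*sqrt(214)
= 1.3907e+12
R = ln(1.3907e+12)
= 27.9608

27.9608


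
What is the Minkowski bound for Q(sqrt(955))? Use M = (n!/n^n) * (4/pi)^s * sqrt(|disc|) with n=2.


d = 955, d mod 4 = 3, so disc(K) = 4d = 3820; |disc(K)| = 3820
Real quadratic field, so n = 2, s = r2 = 0, r1 = 2
M = (n!/n^n) * (4/pi)^s * sqrt(|disc(K)|) = (2!/2^2) * (4/pi)^0 * sqrt(3820)
= 0.5 * 1.000000 * 61.806149
= 30.9031

30.9031


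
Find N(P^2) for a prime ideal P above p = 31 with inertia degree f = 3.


N(P^a) = p^(a*f)
= 31^(2*3)
= 31^6
= 887503681

887503681


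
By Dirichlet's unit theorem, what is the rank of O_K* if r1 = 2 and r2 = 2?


By Dirichlet's unit theorem:
rank = r1 + r2 - 1
= 2 + 2 - 1
= 3

3


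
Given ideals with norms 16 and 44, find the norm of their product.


N(IJ) = N(I) * N(J)
= 16 * 44
= 704

704


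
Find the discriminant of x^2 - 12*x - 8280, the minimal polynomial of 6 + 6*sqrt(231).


The element 6 + 6*sqrt(231) has minimal polynomial:
x^2 - 12*x - 8280
Discriminant = (-12)^2 - 4*(-8280)
= 144 + 33120
= 33264

33264


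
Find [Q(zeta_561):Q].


The degree equals Euler's totient phi(561).
561 = 3 * 11 * 17
phi(561) = 320

320


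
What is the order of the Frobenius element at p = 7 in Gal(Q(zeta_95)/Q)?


The Frobenius at p in Gal(Q(zeta_n)/Q) = (Z/nZ)* is the class of p, so its order is ord_95(7), the smallest k >= 1 with 7^k = 1 mod 95.
n = 95 = 5 * 19, phi(95) = 72; the order divides phi(n).
Divisors of 72: 1, 2, 3, 4, 6, 8, 9, 12, 18, 24, 36, 72
Repeated squaring mod 95: 7^1 = 7, 7^2 = 49, 7^4 = 26, 7^8 = 11, 7^16 = 26, 7^32 = 11, 7^64 = 26
Test divisors in increasing order:
  k=1: 7^1 = 7 mod 95
  k=2: 7^2 = 49 mod 95
  k=3: 7^3 = 49 * 7 = 58 mod 95
  k=4: 7^4 = 26 mod 95
  k=6: 7^6 = 26 * 49 = 39 mod 95
  k=8: 7^8 = 11 mod 95
  k=9: 7^9 = 11 * 7 = 77 mod 95
  k=12: 7^12 = 11 * 26 = 1 mod 95  <- first divisor giving 1
Order = 12

12


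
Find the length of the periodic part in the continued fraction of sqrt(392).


Run the CF algorithm for sqrt(392).
a_0 = floor(sqrt(392)) = 19; set m_0=0, q_0=1.
Recurrence: m' = q*a - m,  q' = (d - m'^2)/q,  a' = floor((a_0 + m')/q').
  step 1: m=19, q=31, a=1
  step 2: m=12, q=8, a=3
  step 3: m=12, q=31, a=1
  step 4: m=19, q=1, a=38
a_4 = 2*a_0 = 38, so the period closes here.
sqrt(392) = [19; 1, 3, 1, 38]
Period length = 4

4


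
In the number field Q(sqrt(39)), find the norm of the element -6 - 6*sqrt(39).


N(a + b*sqrt(d)) = a^2 - d*b^2
= (-6)^2 - (39)*(-6)^2
= 36 - 1404
= -1368

-1368


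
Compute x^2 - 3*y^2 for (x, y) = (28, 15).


x^2 - d*y^2
= 28^2 - 3*15^2
= 784 - 675
= 109

109


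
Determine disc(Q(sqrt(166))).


For K = Q(sqrt(d)) with d squarefree: disc(K) = d if d = 1 mod 4, and disc(K) = 4d if d = 2 or 3 mod 4.
Here d = 166, and d mod 4 = 2.
d = 2 mod 4, not 1 (O_K = Z[sqrt(d)]), so disc(K) = 4d = 4 * (166) = 664

664


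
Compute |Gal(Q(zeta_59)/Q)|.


|Gal(Q(zeta_59)/Q)| = phi(59)
= 58

58


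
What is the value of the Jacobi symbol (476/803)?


Compute (476/803) via quadratic reciprocity:
  pull out 2: (2/803) = -1  (since 803 mod 8 = 3)
  pull out 2: (2/803) = -1  (since 803 mod 8 = 3)
  reciprocity: (119/803) -> -(803/119)
  reduce: (89/119)
  reciprocity: (89/119) -> +(119/89)
  reduce: (30/89)
  pull out 2: (2/89) = +1  (since 89 mod 8 = 1)
  reciprocity: (15/89) -> +(89/15)
  reduce: (14/15)
  pull out 2: (2/15) = +1  (since 15 mod 8 = 7)
  reciprocity: (7/15) -> -(15/7)
  reduce: (1/7)
  (1/7) = 1
Product of signs = 1

1


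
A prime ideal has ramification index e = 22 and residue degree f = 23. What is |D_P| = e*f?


|D_P| = e * f
= 22 * 23
= 506

506


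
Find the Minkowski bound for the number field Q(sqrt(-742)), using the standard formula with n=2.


d = -742, d mod 4 = 2, so disc(K) = 4d = -2968; |disc(K)| = 2968
Imaginary quadratic field, so n = 2, s = r2 = 1, r1 = 0
M = (n!/n^n) * (4/pi)^s * sqrt(|disc(K)|) = (2!/2^2) * (4/pi)^1 * sqrt(2968)
= 0.5 * 1.273240 * 54.479354
= 34.6826

34.6826


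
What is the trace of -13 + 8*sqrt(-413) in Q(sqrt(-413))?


Tr(a + b*sqrt(d)) = (a + b*sqrt(d)) + (a - b*sqrt(d)) = 2a
= 2 * (-13)
= -26

-26


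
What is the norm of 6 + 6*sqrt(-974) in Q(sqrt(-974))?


N(a + b*sqrt(d)) = a^2 - d*b^2
= (6)^2 - (-974)*(6)^2
= 36 + 35064
= 35100

35100


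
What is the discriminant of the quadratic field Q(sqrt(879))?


For K = Q(sqrt(d)) with d squarefree: disc(K) = d if d = 1 mod 4, and disc(K) = 4d if d = 2 or 3 mod 4.
Here d = 879, and d mod 4 = 3.
d = 3 mod 4, not 1 (O_K = Z[sqrt(d)]), so disc(K) = 4d = 4 * (879) = 3516

3516


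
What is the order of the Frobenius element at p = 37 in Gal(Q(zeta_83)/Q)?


The Frobenius at p in Gal(Q(zeta_n)/Q) = (Z/nZ)* is the class of p, so its order is ord_83(37), the smallest k >= 1 with 37^k = 1 mod 83.
n = 83 = 83, phi(83) = 82; the order divides phi(n).
Divisors of 82: 1, 2, 41, 82
Repeated squaring mod 83: 37^1 = 37, 37^2 = 41, 37^4 = 21, 37^8 = 26, 37^16 = 12, 37^32 = 61, 37^64 = 69
Test divisors in increasing order:
  k=1: 37^1 = 37 mod 83
  k=2: 37^2 = 41 mod 83
  k=41: 37^41 = 61 * 26 * 37 = 1 mod 83  <- first divisor giving 1
Order = 41

41


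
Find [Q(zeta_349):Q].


The degree equals Euler's totient phi(349).
349 = 349
phi(349) = 348

348


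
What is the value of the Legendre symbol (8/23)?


p = 23 is prime, so compute (8/23) with the reciprocity algorithm (Jacobi-symbol steps: pull out 2s via (2/n), flip via reciprocity, reduce):
  pull out 2: (2/23) = +1  (since 23 mod 8 = 7)
  pull out 2: (2/23) = +1  (since 23 mod 8 = 7)
  pull out 2: (2/23) = +1  (since 23 mod 8 = 7)
  (1/23) = 1
Product of signs = 1
(8/23) = 1

1


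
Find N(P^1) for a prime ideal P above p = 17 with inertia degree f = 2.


N(P^a) = p^(a*f)
= 17^(1*2)
= 17^2
= 289

289


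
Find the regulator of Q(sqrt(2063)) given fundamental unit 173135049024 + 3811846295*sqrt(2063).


epsilon = 173135049024 + 3811846295*sqrt(2063)
= 3.4627e+11
R = ln(3.4627e+11)
= 26.5705

26.5705


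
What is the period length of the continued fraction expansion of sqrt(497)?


Run the CF algorithm for sqrt(497).
a_0 = floor(sqrt(497)) = 22; set m_0=0, q_0=1.
Recurrence: m' = q*a - m,  q' = (d - m'^2)/q,  a' = floor((a_0 + m')/q').
  step 1: m=22, q=13, a=3
  step 2: m=17, q=16, a=2
  step 3: m=15, q=17, a=2
  step 4: m=19, q=8, a=5
  step 5: m=21, q=7, a=6
  step 6: m=21, q=8, a=5
  step 7: m=19, q=17, a=2
  step 8: m=15, q=16, a=2
  step 9: m=17, q=13, a=3
  step 10: m=22, q=1, a=44
a_10 = 2*a_0 = 44, so the period closes here.
sqrt(497) = [22; 3, 2, 2, 5, 6, 5, 2, 2, 3, 44]
Period length = 10

10


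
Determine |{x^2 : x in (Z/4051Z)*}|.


For prime p, the number of non-zero quadratic residues is (p-1)/2.
= (4051-1)/2
= 2025

2025


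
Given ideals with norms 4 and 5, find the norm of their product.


N(IJ) = N(I) * N(J)
= 4 * 5
= 20

20


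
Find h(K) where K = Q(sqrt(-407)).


K = Q(sqrt(-407)). d mod 4 = 1, so D = disc(K) = d = -407
h(K) equals the number of primitive reduced positive-definite forms (a, b, c) = a*x^2 + b*x*y + c*y^2 with b^2 - 4ac = D,
where reduced means |b| <= a <= c, with b >= 0 whenever |b| = a or a = c, and primitive means gcd(a, b, c) = 1.
Reduced forces 3a^2 <= |D| = 407, so 1 <= a <= 11; b must have the parity of D, and c = (b^2 - D)/(4a) must be an integer >= a.
Enumerate a = 1..11, b in [-a, a]:
  a=1: (1, 1, 102)  [1]
  a=2: (2, -1, 51), (2, 1, 51)  [2]
  a=3: (3, -1, 34), (3, 1, 34)  [2]
  a=4: (4, -3, 26), (4, 3, 26)  [2]
  a=5: none
  a=6: (6, -5, 18), (6, -1, 17), (6, 1, 17), (6, 5, 18)  [4]
  a=7: none
  a=8: (8, -3, 13), (8, 3, 13)  [2]
  a=9: (9, -5, 12), (9, 5, 12)  [2]
  a=10: none
  a=11: (11, 11, 12)  [1]
Total reduced forms: 1 + 2 + 2 + 2 + 4 + 2 + 2 + 1 = 16
h = 16

16


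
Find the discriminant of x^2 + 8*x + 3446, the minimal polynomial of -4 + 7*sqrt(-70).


The element -4 + 7*sqrt(-70) has minimal polynomial:
x^2 + 8*x + 3446
Discriminant = (8)^2 - 4*(3446)
= 64 - 13784
= -13720

-13720


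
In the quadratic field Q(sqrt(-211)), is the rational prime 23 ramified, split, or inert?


K = Q(sqrt(-211)). Since d mod 4 = 1, disc(K) = -211.
Check p | disc: -211 mod 23 = 19.
p does not divide disc. Compute Legendre symbol (d/p):
19^((23-1)/2) mod 23 = -1
(d/p) = -1, so p is inert: (p) stays prime with e=1, f=2, g=1.
Therefore p is inert.

inert


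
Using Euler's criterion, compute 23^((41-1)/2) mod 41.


p = 41 is prime and the exponent is (p-1)/2 = 20, so by Euler's criterion 23^20 = (23/41) = +1 or -1 mod 41.
Compute by square-and-multiply:
  20 = 16 + 4 (binary 10100)
  Repeated squaring mod 41: 23^1 = 23, 23^2 = 37, 23^4 = 16, 23^8 = 10, 23^16 = 18
  23^20 = 23^16 * 23^4 = 18 * 16 mod 41
    18 * 16 = 288 = 1 mod 41
  23^20 = 1 mod 41
Result 1: 23 is a quadratic residue mod 41.
23^20 mod 41 = 1

1


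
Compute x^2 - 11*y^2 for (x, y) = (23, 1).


x^2 - d*y^2
= 23^2 - 11*1^2
= 529 - 11
= 518

518


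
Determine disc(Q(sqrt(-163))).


For K = Q(sqrt(d)) with d squarefree: disc(K) = d if d = 1 mod 4, and disc(K) = 4d if d = 2 or 3 mod 4.
Here d = -163, and d mod 4 = 1.
d = 1 mod 4 (O_K = Z[(1+sqrt(d))/2]), so disc(K) = d = -163

-163


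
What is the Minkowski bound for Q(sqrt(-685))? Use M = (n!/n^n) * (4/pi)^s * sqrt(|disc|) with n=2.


d = -685, d mod 4 = 3, so disc(K) = 4d = -2740; |disc(K)| = 2740
Imaginary quadratic field, so n = 2, s = r2 = 1, r1 = 0
M = (n!/n^n) * (4/pi)^s * sqrt(|disc(K)|) = (2!/2^2) * (4/pi)^1 * sqrt(2740)
= 0.5 * 1.273240 * 52.345009
= 33.3239

33.3239


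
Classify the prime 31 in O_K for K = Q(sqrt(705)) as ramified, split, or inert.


K = Q(sqrt(705)). Since d mod 4 = 1, disc(K) = 705.
Check p | disc: 705 mod 31 = 23.
p does not divide disc. Compute Legendre symbol (d/p):
23^((31-1)/2) mod 31 = -1
(d/p) = -1, so p is inert: (p) stays prime with e=1, f=2, g=1.
Therefore p is inert.

inert


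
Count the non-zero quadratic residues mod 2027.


For prime p, the number of non-zero quadratic residues is (p-1)/2.
= (2027-1)/2
= 1013

1013


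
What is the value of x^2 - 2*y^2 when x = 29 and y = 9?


x^2 - d*y^2
= 29^2 - 2*9^2
= 841 - 162
= 679

679


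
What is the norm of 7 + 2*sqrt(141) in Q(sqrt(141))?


N(a + b*sqrt(d)) = a^2 - d*b^2
= (7)^2 - (141)*(2)^2
= 49 - 564
= -515

-515


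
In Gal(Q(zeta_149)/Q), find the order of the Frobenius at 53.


The Frobenius at p in Gal(Q(zeta_n)/Q) = (Z/nZ)* is the class of p, so its order is ord_149(53), the smallest k >= 1 with 53^k = 1 mod 149.
n = 149 = 149, phi(149) = 148; the order divides phi(n).
Divisors of 148: 1, 2, 4, 37, 74, 148
Repeated squaring mod 149: 53^1 = 53, 53^2 = 127, 53^4 = 37, 53^8 = 28, 53^16 = 39, 53^32 = 31, 53^64 = 67, 53^128 = 19
Test divisors in increasing order:
  k=1: 53^1 = 53 mod 149
  k=2: 53^2 = 127 mod 149
  k=4: 53^4 = 37 mod 149
  k=37: 53^37 = 31 * 37 * 53 = 148 mod 149
  k=74: 53^74 = 67 * 28 * 127 = 1 mod 149  <- first divisor giving 1
Order = 74

74


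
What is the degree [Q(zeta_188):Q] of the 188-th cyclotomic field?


The degree equals Euler's totient phi(188).
188 = 2^2 * 47
phi(188) = 92

92


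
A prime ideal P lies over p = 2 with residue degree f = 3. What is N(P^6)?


N(P^a) = p^(a*f)
= 2^(6*3)
= 2^18
= 262144

262144


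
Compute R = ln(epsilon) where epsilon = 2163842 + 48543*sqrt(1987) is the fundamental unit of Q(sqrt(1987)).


epsilon = 2163842 + 48543*sqrt(1987)
= 4.3277e+06
R = ln(4.3277e+06)
= 15.2805

15.2805


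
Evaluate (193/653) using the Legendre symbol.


p = 653 is prime, so compute (193/653) with the reciprocity algorithm (Jacobi-symbol steps: pull out 2s via (2/n), flip via reciprocity, reduce):
  reciprocity: (193/653) -> +(653/193)
  reduce: (74/193)
  pull out 2: (2/193) = +1  (since 193 mod 8 = 1)
  reciprocity: (37/193) -> +(193/37)
  reduce: (8/37)
  pull out 2: (2/37) = -1  (since 37 mod 8 = 5)
  pull out 2: (2/37) = -1  (since 37 mod 8 = 5)
  pull out 2: (2/37) = -1  (since 37 mod 8 = 5)
  (1/37) = 1
Product of signs = -1
(193/653) = -1

-1


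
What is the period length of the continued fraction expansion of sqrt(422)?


Run the CF algorithm for sqrt(422).
a_0 = floor(sqrt(422)) = 20; set m_0=0, q_0=1.
Recurrence: m' = q*a - m,  q' = (d - m'^2)/q,  a' = floor((a_0 + m')/q').
  step 1: m=20, q=22, a=1
  step 2: m=2, q=19, a=1
  step 3: m=17, q=7, a=5
  step 4: m=18, q=14, a=2
  step 5: m=10, q=23, a=1
  step 6: m=13, q=11, a=3
  step 7: m=20, q=2, a=20
  step 8: m=20, q=11, a=3
  step 9: m=13, q=23, a=1
  step 10: m=10, q=14, a=2
  step 11: m=18, q=7, a=5
  step 12: m=17, q=19, a=1
  step 13: m=2, q=22, a=1
  step 14: m=20, q=1, a=40
a_14 = 2*a_0 = 40, so the period closes here.
sqrt(422) = [20; 1, 1, 5, 2, 1, 3, 20, 3, 1, 2, 5, 1, 1, 40]
Period length = 14

14


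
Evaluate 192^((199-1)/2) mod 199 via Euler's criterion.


p = 199 is prime and the exponent is (p-1)/2 = 99, so by Euler's criterion 192^99 = (192/199) = +1 or -1 mod 199.
Compute by square-and-multiply:
  99 = 64 + 32 + 2 + 1 (binary 1100011)
  Repeated squaring mod 199: 192^1 = 192, 192^2 = 49, 192^4 = 13, 192^8 = 169, 192^16 = 104, 192^32 = 70, 192^64 = 124
  192^99 = 192^64 * 192^32 * 192^2 * 192^1 = 124 * 70 * 49 * 192 mod 199
    124 * 70 = 8680 = 123 mod 199
    123 * 49 = 6027 = 57 mod 199
    57 * 192 = 10944 = 198 mod 199
  192^99 = 198 mod 199
Result 198 = p - 1 = -1 mod 199: 192 is a quadratic non-residue mod 199. As a residue in [0, p-1] the value is 198.
192^99 mod 199 = 198

198


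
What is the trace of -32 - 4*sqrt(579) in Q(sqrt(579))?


Tr(a + b*sqrt(d)) = (a + b*sqrt(d)) + (a - b*sqrt(d)) = 2a
= 2 * (-32)
= -64

-64


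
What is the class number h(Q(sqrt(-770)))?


K = Q(sqrt(-770)). d mod 4 = 2, so D = disc(K) = 4d = -3080
h(K) equals the number of primitive reduced positive-definite forms (a, b, c) = a*x^2 + b*x*y + c*y^2 with b^2 - 4ac = D,
where reduced means |b| <= a <= c, with b >= 0 whenever |b| = a or a = c, and primitive means gcd(a, b, c) = 1.
Reduced forces 3a^2 <= |D| = 3080, so 1 <= a <= 32; b must have the parity of D, and c = (b^2 - D)/(4a) must be an integer >= a.
Enumerate a = 1..32, b in [-a, a]:
  a=1: (1, 0, 770)  [1]
  a=2: (2, 0, 385)  [1]
  a=3: (3, -2, 257), (3, 2, 257)  [2]
  a=4: none
  a=5: (5, 0, 154)  [1]
  a=6: (6, -4, 129), (6, 4, 129)  [2]
  a=7: (7, 0, 110)  [1]
  a=8: none
  a=9: (9, -4, 86), (9, 4, 86)  [2]
  a=10: (10, 0, 77)  [1]
  a=11: (11, 0, 70)  [1]
  a=12: none
  a=13: (13, -12, 62), (13, 12, 62)  [2]
  a=14: (14, 0, 55)  [1]
  a=15: (15, -10, 53), (15, 10, 53)  [2]
  a=16..17: none
  a=18: (18, -4, 43), (18, 4, 43)  [2]
  a=19: (19, -6, 41), (19, 6, 41)  [2]
  a=20: none
  a=21: (21, -14, 39), (21, 14, 39)  [2]
  a=22: (22, 0, 35)  [1]
  a=23: (23, -18, 37), (23, 18, 37)  [2]
  a=24..25: none
  a=26: (26, -12, 31), (26, 12, 31)  [2]
  a=27: (27, -22, 33), (27, 22, 33)  [2]
  a=28: none
  a=29: (29, -20, 30), (29, 20, 30)  [2]
  a=30..32: none
Total reduced forms: 1 + 1 + 2 + 1 + 2 + 1 + 2 + 1 + 1 + 2 + 1 + 2 + 2 + 2 + 2 + 1 + 2 + 2 + 2 + 2 = 32
h = 32

32


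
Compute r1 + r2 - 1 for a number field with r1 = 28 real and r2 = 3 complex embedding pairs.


By Dirichlet's unit theorem:
rank = r1 + r2 - 1
= 28 + 3 - 1
= 30

30


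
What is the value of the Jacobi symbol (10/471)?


Compute (10/471) via quadratic reciprocity:
  pull out 2: (2/471) = +1  (since 471 mod 8 = 7)
  reciprocity: (5/471) -> +(471/5)
  reduce: (1/5)
  (1/5) = 1
Product of signs = 1

1
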